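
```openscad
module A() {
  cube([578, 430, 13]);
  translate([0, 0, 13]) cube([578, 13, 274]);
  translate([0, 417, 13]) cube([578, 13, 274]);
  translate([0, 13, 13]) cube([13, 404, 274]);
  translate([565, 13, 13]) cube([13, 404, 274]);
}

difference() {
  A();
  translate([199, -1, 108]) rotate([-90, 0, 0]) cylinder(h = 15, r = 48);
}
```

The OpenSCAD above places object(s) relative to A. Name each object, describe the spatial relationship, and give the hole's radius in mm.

A is an open box. The open box has a circular hole through its front wall. The hole's radius is 48 mm.

The subtracted cylinder has r = 48 mm.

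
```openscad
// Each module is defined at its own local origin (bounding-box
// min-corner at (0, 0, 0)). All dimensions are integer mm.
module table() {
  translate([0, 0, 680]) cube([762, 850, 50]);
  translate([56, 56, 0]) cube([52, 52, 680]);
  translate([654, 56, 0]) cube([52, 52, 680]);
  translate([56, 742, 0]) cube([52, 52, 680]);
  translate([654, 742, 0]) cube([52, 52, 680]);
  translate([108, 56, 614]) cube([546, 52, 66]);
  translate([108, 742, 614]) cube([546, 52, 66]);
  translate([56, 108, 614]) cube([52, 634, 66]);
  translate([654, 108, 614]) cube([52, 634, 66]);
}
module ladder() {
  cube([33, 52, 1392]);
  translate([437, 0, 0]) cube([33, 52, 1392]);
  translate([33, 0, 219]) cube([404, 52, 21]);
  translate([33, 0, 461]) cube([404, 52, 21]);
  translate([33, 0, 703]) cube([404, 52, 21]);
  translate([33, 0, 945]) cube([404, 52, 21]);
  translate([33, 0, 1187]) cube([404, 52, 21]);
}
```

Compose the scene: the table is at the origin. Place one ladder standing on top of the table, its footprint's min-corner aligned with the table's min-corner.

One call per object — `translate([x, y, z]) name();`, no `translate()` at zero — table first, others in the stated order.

table();
translate([0, 0, 730]) ladder();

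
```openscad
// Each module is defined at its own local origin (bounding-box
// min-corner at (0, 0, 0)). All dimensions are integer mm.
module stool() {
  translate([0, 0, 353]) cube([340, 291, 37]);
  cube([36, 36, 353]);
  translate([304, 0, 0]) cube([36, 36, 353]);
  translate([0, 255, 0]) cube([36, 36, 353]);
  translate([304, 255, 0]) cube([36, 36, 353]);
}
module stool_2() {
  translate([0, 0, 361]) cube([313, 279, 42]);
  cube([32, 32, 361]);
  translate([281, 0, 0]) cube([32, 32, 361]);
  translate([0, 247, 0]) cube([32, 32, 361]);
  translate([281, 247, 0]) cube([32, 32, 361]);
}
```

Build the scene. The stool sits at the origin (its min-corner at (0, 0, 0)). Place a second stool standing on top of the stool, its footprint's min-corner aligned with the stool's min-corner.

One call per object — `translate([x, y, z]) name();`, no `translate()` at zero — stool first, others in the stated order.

stool();
translate([0, 0, 390]) stool_2();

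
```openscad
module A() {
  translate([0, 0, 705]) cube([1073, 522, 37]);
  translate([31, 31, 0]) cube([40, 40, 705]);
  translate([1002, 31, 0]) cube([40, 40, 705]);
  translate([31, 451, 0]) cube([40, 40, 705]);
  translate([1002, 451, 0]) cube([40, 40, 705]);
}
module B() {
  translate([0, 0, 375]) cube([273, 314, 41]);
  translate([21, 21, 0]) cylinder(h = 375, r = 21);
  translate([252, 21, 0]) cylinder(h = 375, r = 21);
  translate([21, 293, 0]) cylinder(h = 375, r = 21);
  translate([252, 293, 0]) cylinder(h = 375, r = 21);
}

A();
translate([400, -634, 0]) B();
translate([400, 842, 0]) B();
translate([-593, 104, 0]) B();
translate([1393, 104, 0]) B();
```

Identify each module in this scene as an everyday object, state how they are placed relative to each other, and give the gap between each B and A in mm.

A is a table. B is a stool. Four stools sit around the table at the −y, +y, −x, +x sides. The gap between each stool and the table is 320 mm.

Each stool's nearest face is 320 mm from the table's bounding box.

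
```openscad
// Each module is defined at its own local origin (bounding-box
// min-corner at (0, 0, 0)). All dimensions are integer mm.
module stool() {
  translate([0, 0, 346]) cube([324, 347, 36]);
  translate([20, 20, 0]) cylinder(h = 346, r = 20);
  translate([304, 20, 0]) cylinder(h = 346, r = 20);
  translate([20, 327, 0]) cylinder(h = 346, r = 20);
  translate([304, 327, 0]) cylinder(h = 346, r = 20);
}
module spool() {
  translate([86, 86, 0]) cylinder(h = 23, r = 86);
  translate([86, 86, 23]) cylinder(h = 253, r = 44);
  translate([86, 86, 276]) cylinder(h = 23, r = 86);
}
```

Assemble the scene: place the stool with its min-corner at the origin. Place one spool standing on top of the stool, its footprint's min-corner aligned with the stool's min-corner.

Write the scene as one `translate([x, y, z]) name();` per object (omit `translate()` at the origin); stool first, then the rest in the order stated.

stool();
translate([0, 0, 382]) spool();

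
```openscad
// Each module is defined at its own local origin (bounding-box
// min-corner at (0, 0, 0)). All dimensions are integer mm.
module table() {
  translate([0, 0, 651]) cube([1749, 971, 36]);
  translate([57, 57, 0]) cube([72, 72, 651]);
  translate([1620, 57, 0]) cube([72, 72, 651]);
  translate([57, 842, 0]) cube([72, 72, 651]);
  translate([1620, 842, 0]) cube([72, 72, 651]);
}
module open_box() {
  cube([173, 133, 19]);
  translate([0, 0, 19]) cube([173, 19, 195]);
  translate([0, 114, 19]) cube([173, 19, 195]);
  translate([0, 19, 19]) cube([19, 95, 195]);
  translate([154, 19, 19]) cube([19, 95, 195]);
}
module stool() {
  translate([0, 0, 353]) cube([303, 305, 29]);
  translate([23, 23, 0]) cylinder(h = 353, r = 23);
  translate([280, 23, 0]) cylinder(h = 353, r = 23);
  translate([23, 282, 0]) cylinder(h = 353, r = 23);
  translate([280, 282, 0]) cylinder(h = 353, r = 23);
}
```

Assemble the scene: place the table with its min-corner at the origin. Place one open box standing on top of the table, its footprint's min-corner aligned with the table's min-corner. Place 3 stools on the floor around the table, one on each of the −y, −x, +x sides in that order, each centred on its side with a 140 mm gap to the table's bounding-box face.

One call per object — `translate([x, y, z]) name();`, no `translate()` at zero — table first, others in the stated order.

table();
translate([0, 0, 687]) open_box();
translate([723, -445, 0]) stool();
translate([-443, 333, 0]) stool();
translate([1889, 333, 0]) stool();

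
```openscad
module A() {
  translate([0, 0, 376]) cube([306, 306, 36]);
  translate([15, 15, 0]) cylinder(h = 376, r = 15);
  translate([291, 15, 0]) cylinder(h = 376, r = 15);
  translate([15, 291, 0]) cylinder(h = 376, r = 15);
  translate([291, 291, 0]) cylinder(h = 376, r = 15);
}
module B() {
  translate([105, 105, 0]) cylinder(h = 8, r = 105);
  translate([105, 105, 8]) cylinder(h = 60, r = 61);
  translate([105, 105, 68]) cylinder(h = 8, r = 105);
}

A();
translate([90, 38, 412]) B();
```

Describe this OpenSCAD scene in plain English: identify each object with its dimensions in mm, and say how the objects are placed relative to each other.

A is a four-legged stool. The seat is a 306×306×36 mm slab whose top surface is at z = 412 mm; four round legs, each 30 mm in diameter, run from the floor (z = 0) to the underside of the seat, each leg's axis is inset half a diameter from the nearest pair of seat edges (so the leg's bounding box is flush with the corner).

B is a spool: two coaxial disc flanges of radius 105 mm and thickness 8 mm, joined by a core cylinder of radius 61 mm and height 60 mm. The lower flange rests on z = 0 and the three cylinders share a vertical axis.

The spool is on top of the stool.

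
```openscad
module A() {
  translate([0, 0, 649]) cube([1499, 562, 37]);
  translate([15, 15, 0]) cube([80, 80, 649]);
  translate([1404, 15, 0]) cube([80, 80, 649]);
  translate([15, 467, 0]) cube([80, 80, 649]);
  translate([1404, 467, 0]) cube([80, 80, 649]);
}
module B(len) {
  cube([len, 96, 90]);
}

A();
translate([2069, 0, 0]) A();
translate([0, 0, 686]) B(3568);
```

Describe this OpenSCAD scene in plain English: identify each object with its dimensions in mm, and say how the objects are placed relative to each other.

A is a table with a 1499×562 mm rectangular top, 37 mm thick, top surface at z = 686 mm, supported by four 80×80 mm square legs, each inset 15 mm from the nearest pair of top edges, running from the floor.

B is a rectangular beam 3568 mm long (x), 96 mm deep (y), 90 mm thick (z).

The beam spans the tops of two tables placed 570 mm apart, resting at z = 686 mm.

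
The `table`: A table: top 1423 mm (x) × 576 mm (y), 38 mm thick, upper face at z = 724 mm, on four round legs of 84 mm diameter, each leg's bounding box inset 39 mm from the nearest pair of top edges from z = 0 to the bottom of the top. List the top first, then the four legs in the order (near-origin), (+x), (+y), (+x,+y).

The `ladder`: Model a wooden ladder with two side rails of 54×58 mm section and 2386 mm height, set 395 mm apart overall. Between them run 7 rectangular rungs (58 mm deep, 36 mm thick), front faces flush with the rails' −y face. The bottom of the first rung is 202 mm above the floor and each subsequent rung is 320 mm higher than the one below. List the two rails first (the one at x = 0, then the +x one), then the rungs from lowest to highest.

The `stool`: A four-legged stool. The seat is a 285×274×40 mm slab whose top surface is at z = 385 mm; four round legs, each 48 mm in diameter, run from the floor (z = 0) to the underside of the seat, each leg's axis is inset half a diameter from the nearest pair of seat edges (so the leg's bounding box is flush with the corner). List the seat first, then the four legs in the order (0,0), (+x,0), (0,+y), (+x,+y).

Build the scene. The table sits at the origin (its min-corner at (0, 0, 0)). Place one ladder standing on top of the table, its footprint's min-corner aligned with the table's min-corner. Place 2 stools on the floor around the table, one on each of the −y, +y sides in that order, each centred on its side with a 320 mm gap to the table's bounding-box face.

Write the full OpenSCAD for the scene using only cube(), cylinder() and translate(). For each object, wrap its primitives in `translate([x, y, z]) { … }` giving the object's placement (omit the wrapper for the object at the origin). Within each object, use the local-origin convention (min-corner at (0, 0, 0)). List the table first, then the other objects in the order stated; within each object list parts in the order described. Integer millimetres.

translate([0, 0, 686]) cube([1423, 576, 38]);
translate([81, 81, 0]) cylinder(h = 686, r = 42);
translate([1342, 81, 0]) cylinder(h = 686, r = 42);
translate([81, 495, 0]) cylinder(h = 686, r = 42);
translate([1342, 495, 0]) cylinder(h = 686, r = 42);
translate([0, 0, 724]) {
  cube([54, 58, 2386]);
  translate([341, 0, 0]) cube([54, 58, 2386]);
  translate([54, 0, 202]) cube([287, 58, 36]);
  translate([54, 0, 522]) cube([287, 58, 36]);
  translate([54, 0, 842]) cube([287, 58, 36]);
  translate([54, 0, 1162]) cube([287, 58, 36]);
  translate([54, 0, 1482]) cube([287, 58, 36]);
  translate([54, 0, 1802]) cube([287, 58, 36]);
  translate([54, 0, 2122]) cube([287, 58, 36]);
}
translate([569, -594, 0]) {
  translate([0, 0, 345]) cube([285, 274, 40]);
  translate([24, 24, 0]) cylinder(h = 345, r = 24);
  translate([261, 24, 0]) cylinder(h = 345, r = 24);
  translate([24, 250, 0]) cylinder(h = 345, r = 24);
  translate([261, 250, 0]) cylinder(h = 345, r = 24);
}
translate([569, 896, 0]) {
  translate([0, 0, 345]) cube([285, 274, 40]);
  translate([24, 24, 0]) cylinder(h = 345, r = 24);
  translate([261, 24, 0]) cylinder(h = 345, r = 24);
  translate([24, 250, 0]) cylinder(h = 345, r = 24);
  translate([261, 250, 0]) cylinder(h = 345, r = 24);
}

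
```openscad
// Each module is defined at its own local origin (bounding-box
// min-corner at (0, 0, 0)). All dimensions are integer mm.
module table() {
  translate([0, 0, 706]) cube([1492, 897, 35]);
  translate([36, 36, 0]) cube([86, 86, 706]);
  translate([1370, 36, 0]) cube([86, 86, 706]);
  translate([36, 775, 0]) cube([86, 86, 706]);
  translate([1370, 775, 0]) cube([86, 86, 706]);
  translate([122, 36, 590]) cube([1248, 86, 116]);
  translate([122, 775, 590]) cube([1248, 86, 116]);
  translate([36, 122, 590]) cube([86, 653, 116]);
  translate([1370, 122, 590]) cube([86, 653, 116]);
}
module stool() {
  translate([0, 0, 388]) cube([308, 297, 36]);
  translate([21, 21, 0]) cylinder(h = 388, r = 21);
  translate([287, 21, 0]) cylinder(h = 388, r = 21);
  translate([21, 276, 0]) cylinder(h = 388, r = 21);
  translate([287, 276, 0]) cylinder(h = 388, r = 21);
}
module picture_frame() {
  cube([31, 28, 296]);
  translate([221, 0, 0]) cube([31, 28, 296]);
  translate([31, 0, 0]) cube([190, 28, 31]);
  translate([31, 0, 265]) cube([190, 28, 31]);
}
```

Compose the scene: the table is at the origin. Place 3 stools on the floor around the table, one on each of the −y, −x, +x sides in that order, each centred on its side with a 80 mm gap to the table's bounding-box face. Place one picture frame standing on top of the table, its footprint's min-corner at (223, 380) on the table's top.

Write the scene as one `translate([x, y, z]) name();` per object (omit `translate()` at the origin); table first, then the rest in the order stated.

table();
translate([592, -377, 0]) stool();
translate([-388, 300, 0]) stool();
translate([1572, 300, 0]) stool();
translate([223, 380, 741]) picture_frame();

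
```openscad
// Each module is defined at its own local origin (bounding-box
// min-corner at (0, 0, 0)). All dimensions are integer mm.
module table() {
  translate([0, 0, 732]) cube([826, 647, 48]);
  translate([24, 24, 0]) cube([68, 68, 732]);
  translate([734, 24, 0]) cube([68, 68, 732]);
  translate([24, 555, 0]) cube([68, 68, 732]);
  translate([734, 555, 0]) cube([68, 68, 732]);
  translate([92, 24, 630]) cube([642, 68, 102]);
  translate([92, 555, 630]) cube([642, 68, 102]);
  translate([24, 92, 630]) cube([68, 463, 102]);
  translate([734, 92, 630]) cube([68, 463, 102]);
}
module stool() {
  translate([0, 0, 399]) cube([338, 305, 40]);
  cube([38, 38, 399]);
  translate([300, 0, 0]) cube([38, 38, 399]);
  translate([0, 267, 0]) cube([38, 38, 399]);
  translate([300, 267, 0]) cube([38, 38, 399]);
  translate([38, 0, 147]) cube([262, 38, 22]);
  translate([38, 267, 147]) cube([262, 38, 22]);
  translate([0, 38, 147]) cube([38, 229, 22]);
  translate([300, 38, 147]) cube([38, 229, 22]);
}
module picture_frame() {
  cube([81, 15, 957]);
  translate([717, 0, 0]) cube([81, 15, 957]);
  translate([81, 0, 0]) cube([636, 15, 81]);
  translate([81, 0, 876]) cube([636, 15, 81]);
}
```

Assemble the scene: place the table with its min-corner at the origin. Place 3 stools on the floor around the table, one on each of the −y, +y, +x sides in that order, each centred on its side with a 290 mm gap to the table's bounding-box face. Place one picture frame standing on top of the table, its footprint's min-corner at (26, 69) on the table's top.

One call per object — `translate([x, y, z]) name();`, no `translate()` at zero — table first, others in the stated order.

table();
translate([244, -595, 0]) stool();
translate([244, 937, 0]) stool();
translate([1116, 171, 0]) stool();
translate([26, 69, 780]) picture_frame();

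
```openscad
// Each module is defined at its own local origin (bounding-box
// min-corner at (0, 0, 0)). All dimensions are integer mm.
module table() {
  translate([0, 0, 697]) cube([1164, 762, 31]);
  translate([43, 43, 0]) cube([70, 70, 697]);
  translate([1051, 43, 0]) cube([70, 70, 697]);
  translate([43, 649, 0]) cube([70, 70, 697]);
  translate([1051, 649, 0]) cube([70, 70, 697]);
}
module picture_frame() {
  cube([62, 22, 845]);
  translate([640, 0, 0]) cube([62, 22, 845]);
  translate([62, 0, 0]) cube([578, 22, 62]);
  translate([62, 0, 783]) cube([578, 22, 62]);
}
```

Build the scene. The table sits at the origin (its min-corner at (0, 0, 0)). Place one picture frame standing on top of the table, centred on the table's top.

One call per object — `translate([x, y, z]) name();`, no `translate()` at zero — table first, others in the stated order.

table();
translate([231, 370, 728]) picture_frame();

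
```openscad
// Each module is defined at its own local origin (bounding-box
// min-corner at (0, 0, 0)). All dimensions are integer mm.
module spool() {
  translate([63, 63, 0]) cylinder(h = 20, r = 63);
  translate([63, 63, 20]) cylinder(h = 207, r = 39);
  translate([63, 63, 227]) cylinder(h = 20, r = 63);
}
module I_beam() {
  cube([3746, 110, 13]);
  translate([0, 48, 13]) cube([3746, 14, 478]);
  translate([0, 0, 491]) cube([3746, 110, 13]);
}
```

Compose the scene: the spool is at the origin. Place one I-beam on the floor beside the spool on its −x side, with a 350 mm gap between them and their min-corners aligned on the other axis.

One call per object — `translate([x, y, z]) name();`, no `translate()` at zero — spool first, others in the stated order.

spool();
translate([-4096, 0, 0]) I_beam();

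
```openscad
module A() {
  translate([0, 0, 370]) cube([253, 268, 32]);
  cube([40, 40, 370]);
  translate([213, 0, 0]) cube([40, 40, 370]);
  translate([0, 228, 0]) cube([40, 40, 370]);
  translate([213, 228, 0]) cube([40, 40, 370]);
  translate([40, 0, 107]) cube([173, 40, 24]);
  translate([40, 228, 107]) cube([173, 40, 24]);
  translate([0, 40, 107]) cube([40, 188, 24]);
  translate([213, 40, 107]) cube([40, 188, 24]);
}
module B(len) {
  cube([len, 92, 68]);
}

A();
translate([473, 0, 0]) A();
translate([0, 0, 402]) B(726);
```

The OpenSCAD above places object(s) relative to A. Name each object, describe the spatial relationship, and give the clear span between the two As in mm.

A is a stool. B is a beam. A beam spans the tops of two stools. The clear span between the two stools is 220 mm.

Second stool starts at x = 473; first ends at x = 253; clear span = 473 − 253 = 220 mm.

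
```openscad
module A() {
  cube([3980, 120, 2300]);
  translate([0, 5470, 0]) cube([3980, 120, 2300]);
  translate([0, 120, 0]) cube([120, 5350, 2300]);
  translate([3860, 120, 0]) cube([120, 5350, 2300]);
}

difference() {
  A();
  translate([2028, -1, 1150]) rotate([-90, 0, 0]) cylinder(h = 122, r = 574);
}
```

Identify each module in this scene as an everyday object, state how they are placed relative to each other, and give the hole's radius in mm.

The subtracted cylinder has r = 574 mm.

A is a house frame. The house frame has a circular hole through its front wall. The hole's radius is 574 mm.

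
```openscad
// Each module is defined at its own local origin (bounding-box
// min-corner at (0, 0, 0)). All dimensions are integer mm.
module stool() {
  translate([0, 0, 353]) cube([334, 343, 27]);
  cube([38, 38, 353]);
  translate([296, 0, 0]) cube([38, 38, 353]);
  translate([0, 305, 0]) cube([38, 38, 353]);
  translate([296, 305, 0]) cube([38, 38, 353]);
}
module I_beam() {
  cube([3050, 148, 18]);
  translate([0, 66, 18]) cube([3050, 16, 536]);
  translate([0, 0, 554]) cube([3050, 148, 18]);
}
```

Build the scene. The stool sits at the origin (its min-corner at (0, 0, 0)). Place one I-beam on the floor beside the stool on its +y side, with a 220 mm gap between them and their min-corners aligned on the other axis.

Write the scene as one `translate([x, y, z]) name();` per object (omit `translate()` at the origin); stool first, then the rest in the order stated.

stool();
translate([0, 563, 0]) I_beam();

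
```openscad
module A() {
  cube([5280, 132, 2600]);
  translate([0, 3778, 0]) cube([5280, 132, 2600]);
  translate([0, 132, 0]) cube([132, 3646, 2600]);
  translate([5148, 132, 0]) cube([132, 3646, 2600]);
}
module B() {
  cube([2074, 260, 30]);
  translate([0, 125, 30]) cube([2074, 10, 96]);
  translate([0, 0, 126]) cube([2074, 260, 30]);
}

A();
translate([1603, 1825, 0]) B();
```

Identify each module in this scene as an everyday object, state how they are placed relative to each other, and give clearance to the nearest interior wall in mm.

Clearances: x = 1471, y = 1693; minimum 1471 mm.

A is a house frame. B is an I-beam. The I-beam sits inside the house frame, centred. The clearance to the nearest interior wall is 1471 mm.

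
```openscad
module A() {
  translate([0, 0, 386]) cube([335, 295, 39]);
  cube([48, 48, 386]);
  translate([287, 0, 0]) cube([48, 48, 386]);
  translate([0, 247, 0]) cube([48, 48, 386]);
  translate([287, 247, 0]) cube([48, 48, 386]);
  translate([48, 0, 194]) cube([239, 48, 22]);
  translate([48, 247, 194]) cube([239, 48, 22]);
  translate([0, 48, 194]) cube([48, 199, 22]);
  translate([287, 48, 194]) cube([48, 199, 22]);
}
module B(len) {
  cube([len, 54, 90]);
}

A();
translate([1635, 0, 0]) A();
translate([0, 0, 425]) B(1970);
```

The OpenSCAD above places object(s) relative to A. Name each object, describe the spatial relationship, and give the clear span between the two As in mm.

A is a stool. B is a beam. A beam spans the tops of two stools. The clear span between the two stools is 1300 mm.

Second stool starts at x = 1635; first ends at x = 335; clear span = 1635 − 335 = 1300 mm.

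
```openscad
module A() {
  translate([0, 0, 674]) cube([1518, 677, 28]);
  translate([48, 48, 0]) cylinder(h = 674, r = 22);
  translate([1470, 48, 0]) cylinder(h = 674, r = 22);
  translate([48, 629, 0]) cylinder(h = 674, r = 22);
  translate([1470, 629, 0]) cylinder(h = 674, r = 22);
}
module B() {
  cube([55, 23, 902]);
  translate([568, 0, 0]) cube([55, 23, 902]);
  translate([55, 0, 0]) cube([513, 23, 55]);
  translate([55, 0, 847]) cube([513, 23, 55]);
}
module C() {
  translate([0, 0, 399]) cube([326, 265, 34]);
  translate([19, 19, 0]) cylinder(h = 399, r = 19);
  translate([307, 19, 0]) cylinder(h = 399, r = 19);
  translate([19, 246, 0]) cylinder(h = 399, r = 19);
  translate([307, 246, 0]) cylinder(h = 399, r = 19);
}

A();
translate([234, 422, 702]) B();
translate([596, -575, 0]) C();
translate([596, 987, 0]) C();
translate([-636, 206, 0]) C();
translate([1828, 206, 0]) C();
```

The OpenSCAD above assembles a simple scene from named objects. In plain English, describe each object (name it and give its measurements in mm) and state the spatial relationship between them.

A is a table: top 1518 mm (x) × 677 mm (y), 28 mm thick, upper face at z = 702 mm, on four round legs of 44 mm diameter, each leg's bounding box inset 26 mm from the nearest pair of top edges, running from z = 0 to the bottom of the top.

B is a picture frame with a 513×792 mm rectangular opening (x by z) and a uniform 55 mm border on every side. Frame depth is 23 mm along y. It is built from two vertical stiles running the full outside height and two horizontal rails spanning the gap between the stiles.

C is a four-legged stool. The seat is 326×265 mm, 34 mm thick, top at z = 433 mm. It stands on four round legs, each 38 mm in diameter, from z = 0 to the seat underside, each leg's axis is inset half a diameter from the nearest pair of seat edges (so the leg's bounding box is flush with the corner).

The picture frame is on top of the table. Four stools sit around the table at the −y, +y, −x, +x sides.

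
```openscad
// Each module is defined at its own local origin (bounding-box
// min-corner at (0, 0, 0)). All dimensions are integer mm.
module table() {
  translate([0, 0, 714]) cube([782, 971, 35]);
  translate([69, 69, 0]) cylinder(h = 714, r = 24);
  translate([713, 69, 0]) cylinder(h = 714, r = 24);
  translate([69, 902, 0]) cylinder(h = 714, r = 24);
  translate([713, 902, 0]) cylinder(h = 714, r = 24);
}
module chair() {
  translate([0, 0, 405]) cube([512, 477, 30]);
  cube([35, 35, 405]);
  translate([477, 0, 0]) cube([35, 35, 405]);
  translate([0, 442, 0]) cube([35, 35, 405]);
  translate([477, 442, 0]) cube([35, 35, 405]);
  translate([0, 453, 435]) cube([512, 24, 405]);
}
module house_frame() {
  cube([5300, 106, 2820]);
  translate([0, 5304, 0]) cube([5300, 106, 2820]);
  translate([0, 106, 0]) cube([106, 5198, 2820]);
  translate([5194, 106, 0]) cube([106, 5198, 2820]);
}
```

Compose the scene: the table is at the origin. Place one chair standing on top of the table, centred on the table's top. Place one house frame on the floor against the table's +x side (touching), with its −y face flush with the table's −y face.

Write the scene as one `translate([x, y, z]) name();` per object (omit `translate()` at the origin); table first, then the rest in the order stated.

table();
translate([135, 247, 749]) chair();
translate([782, 0, 0]) house_frame();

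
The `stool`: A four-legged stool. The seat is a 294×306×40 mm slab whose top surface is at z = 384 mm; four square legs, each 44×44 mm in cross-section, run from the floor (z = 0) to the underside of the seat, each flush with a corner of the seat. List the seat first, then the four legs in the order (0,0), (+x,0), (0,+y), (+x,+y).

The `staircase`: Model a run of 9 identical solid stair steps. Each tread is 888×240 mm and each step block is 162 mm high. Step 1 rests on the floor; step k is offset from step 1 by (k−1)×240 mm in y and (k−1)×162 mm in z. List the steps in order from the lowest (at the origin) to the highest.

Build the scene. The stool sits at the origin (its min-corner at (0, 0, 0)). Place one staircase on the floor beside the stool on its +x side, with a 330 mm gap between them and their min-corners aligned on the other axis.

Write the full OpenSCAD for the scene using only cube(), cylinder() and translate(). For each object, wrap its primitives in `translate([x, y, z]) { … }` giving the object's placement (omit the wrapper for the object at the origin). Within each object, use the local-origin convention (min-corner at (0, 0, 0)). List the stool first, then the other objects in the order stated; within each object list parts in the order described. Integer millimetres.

translate([0, 0, 344]) cube([294, 306, 40]);
cube([44, 44, 344]);
translate([250, 0, 0]) cube([44, 44, 344]);
translate([0, 262, 0]) cube([44, 44, 344]);
translate([250, 262, 0]) cube([44, 44, 344]);
translate([624, 0, 0]) {
  cube([888, 240, 162]);
  translate([0, 240, 162]) cube([888, 240, 162]);
  translate([0, 480, 324]) cube([888, 240, 162]);
  translate([0, 720, 486]) cube([888, 240, 162]);
  translate([0, 960, 648]) cube([888, 240, 162]);
  translate([0, 1200, 810]) cube([888, 240, 162]);
  translate([0, 1440, 972]) cube([888, 240, 162]);
  translate([0, 1680, 1134]) cube([888, 240, 162]);
  translate([0, 1920, 1296]) cube([888, 240, 162]);
}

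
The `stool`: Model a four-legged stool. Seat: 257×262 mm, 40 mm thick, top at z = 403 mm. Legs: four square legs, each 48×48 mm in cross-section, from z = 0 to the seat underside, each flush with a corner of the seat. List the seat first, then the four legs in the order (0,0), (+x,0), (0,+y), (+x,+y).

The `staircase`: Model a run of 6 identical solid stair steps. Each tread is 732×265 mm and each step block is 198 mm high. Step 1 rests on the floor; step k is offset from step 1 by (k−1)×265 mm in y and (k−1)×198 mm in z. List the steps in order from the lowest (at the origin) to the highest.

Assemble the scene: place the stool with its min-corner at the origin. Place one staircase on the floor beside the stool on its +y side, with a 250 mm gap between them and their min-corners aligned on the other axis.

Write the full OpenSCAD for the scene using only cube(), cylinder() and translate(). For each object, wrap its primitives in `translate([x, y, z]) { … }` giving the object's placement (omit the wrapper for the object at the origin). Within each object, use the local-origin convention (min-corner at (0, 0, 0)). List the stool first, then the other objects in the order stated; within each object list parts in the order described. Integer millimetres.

translate([0, 0, 363]) cube([257, 262, 40]);
cube([48, 48, 363]);
translate([209, 0, 0]) cube([48, 48, 363]);
translate([0, 214, 0]) cube([48, 48, 363]);
translate([209, 214, 0]) cube([48, 48, 363]);
translate([0, 512, 0]) {
  cube([732, 265, 198]);
  translate([0, 265, 198]) cube([732, 265, 198]);
  translate([0, 530, 396]) cube([732, 265, 198]);
  translate([0, 795, 594]) cube([732, 265, 198]);
  translate([0, 1060, 792]) cube([732, 265, 198]);
  translate([0, 1325, 990]) cube([732, 265, 198]);
}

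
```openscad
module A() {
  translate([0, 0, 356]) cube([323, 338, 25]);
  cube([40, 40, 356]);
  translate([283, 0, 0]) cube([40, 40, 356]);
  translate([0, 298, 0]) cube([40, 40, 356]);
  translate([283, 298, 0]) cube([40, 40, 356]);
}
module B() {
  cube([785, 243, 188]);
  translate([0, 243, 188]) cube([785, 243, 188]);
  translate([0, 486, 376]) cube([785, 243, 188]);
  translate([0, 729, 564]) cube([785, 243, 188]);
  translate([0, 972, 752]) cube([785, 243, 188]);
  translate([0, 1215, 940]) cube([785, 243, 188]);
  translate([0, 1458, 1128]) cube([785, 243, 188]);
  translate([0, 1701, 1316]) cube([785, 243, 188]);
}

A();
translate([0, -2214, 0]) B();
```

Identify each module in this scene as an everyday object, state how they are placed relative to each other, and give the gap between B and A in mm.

A is a stool. B is a staircase. The staircase is on the floor beside the stool on its −y side. The gap between the staircase and the stool is 270 mm.

The staircase's nearest face is 270 mm from the stool's −y face.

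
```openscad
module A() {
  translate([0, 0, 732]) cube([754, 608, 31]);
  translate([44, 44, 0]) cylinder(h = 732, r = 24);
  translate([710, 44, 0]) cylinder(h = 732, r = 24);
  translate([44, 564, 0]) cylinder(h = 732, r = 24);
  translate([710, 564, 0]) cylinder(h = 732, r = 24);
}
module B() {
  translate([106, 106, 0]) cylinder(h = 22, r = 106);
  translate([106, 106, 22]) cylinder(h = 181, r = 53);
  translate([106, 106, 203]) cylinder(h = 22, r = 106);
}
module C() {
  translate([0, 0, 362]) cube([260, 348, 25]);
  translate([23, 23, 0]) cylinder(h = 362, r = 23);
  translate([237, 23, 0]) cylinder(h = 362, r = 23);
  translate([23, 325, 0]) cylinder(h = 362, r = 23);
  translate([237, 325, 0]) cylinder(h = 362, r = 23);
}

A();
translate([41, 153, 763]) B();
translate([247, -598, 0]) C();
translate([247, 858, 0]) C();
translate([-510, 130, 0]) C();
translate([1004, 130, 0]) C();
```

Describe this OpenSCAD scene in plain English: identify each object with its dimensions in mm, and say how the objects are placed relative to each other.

A is a rectangular dining table. The top is 754×608×31 mm with its upper surface at z = 763 mm. It stands on four round legs of 48 mm diameter, each leg's bounding box inset 20 mm from the nearest pair of top edges, running from the floor to the underside of the top.

B is a spool: two coaxial disc flanges of radius 106 mm and thickness 22 mm, joined by a core cylinder of radius 53 mm and height 181 mm. The lower flange rests on z = 0 and the three cylinders share a vertical axis.

C is a four-legged stool. The seat is 260×348 mm, 25 mm thick, top at z = 387 mm. It stands on four round legs, each 46 mm in diameter, from z = 0 to the seat underside, each leg's axis is inset half a diameter from the nearest pair of seat edges (so the leg's bounding box is flush with the corner).

The spool is on top of the table. Four stools sit around the table at the −y, +y, −x, +x sides.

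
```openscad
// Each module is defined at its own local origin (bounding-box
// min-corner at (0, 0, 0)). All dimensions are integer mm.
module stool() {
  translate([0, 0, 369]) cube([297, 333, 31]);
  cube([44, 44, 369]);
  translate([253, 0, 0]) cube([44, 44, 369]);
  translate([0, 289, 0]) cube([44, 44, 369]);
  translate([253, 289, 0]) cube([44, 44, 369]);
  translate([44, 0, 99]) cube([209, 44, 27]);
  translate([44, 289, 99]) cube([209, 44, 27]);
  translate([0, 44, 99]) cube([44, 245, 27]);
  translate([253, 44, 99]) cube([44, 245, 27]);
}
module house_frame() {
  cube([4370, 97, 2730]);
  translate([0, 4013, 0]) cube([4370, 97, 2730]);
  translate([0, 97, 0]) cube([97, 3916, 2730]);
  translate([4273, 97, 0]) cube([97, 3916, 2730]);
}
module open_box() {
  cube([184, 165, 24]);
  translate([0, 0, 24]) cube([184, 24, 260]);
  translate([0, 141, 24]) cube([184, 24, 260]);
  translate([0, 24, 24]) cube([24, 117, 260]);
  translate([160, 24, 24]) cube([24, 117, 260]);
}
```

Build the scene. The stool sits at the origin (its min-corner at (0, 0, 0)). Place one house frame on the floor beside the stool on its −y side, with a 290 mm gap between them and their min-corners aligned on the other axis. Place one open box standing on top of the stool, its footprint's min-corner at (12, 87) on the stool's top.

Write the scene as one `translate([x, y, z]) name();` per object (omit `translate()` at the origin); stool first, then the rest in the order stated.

stool();
translate([0, -4400, 0]) house_frame();
translate([12, 87, 400]) open_box();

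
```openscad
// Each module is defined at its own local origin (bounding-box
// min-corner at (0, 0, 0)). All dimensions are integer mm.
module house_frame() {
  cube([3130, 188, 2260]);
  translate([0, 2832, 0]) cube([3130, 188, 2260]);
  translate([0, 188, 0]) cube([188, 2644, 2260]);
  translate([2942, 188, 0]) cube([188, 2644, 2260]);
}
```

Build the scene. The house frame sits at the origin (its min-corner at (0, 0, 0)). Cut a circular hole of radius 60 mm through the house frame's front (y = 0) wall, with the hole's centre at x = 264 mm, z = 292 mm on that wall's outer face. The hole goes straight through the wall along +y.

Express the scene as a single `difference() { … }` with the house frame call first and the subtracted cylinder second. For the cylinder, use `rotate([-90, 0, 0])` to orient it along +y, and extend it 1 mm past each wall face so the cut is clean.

difference() {
  house_frame();
  translate([264, -1, 292]) rotate([-90, 0, 0]) cylinder(h = 190, r = 60);
}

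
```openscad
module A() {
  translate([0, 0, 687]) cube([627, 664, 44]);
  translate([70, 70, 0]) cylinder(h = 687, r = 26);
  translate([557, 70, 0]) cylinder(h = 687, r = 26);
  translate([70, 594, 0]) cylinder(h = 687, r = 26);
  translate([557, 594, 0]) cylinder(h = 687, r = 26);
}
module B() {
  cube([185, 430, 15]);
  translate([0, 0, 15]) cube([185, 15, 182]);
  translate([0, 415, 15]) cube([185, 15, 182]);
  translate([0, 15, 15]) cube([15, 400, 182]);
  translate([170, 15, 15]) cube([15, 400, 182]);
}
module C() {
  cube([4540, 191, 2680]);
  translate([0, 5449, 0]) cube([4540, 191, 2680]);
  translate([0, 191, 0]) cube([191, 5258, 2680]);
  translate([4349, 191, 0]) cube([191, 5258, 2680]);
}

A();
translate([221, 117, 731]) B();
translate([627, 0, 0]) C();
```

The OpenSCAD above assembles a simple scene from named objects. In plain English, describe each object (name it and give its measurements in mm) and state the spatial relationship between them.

A is a rectangular dining table. The top is 627×664×44 mm with its upper surface at z = 731 mm. It stands on four round legs of 52 mm diameter, each leg's bounding box inset 44 mm from the nearest pair of top edges, running from the floor to the underside of the top.

B is an open-topped rectangular box: outside dimensions 185×430×197 mm, with a uniform wall and base thickness of 15 mm. The base is a full 185×430 slab on the floor; four walls sit on top of the base. The front and back walls (the −y and +y sides) span the full width; the two side walls fit between them.

C is the wall frame of a small rectangular building: four walls, each 2680 mm tall and 191 mm thick, enclosing a footprint 4540 mm (x) by 5640 mm (y) outside-to-outside, with no floor or roof. The front and back walls (the −y and +y sides) span the full width; the two side walls fit between them.

The open box is on top of the table, centred. The house frame is against the table's +x side, with their −y faces flush.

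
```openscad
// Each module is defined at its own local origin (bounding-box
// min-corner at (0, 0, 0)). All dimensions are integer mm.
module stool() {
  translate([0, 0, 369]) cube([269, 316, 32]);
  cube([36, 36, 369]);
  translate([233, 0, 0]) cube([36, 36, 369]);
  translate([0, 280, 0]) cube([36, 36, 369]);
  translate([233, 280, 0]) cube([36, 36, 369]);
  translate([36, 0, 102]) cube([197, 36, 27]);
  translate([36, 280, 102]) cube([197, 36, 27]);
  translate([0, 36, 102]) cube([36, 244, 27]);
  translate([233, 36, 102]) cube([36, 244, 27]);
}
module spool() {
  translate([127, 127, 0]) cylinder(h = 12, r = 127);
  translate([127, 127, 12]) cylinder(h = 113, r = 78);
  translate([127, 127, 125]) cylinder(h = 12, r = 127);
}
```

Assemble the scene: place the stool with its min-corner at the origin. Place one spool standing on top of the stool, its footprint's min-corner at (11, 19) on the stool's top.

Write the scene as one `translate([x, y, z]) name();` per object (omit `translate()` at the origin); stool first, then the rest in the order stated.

stool();
translate([11, 19, 401]) spool();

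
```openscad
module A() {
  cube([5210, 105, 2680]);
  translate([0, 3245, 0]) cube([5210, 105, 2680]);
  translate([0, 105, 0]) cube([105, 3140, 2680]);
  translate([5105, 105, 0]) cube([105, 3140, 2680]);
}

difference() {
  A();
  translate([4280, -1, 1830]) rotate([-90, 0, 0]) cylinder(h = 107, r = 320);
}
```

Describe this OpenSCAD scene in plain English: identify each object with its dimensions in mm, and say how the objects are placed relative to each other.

A is a box-shaped house frame (walls only): outside footprint 5210×3350 mm, wall height 2680 mm, wall thickness 105 mm. The two y-facing walls run the full x-width; the two x-facing walls fit between the inner faces of the y-facing walls.

The house frame has a circular hole of radius 320 mm through its front wall, centred at (x = 4280, z = 1830).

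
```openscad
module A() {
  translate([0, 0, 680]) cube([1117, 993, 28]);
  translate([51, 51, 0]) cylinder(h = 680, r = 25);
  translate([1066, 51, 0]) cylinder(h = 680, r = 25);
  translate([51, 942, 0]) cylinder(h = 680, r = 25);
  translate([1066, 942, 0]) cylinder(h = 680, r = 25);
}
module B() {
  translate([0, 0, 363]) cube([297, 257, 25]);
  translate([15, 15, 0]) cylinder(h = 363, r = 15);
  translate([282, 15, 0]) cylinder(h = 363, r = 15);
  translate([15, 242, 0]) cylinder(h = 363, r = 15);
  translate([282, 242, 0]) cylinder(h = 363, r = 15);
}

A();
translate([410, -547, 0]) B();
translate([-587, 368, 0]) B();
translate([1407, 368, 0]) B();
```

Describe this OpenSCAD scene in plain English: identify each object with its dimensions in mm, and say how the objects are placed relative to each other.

A is a table with a 1117×993 mm rectangular top, 28 mm thick, top surface at z = 708 mm, supported by four round legs of 50 mm diameter, each leg's bounding box inset 26 mm from the nearest pair of top edges, running from the floor.

B is a four-legged stool. The seat is a 297×257×25 mm slab whose top surface is at z = 388 mm; four round legs, each 30 mm in diameter, run from the floor (z = 0) to the underside of the seat, each leg's axis is inset half a diameter from the nearest pair of seat edges (so the leg's bounding box is flush with the corner).

Three stools sit around the table at the −y, −x, +x sides.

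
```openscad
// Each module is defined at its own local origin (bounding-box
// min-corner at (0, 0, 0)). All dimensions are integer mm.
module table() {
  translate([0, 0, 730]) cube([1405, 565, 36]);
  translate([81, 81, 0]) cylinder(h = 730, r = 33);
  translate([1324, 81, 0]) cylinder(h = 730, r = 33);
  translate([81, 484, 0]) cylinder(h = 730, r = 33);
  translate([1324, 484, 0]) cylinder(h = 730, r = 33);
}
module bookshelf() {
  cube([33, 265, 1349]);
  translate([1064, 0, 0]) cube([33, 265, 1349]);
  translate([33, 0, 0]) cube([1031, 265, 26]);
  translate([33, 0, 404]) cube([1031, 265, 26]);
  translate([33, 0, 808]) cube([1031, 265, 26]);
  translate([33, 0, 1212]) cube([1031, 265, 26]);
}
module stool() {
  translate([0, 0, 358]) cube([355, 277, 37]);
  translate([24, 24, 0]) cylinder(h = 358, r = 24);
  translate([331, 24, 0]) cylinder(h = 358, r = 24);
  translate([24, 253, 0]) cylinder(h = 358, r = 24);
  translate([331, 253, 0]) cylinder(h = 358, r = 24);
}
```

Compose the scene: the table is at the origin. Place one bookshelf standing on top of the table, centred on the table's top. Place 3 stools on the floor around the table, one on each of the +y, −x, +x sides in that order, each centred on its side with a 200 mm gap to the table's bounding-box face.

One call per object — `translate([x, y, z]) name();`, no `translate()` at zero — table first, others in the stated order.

table();
translate([154, 150, 766]) bookshelf();
translate([525, 765, 0]) stool();
translate([-555, 144, 0]) stool();
translate([1605, 144, 0]) stool();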